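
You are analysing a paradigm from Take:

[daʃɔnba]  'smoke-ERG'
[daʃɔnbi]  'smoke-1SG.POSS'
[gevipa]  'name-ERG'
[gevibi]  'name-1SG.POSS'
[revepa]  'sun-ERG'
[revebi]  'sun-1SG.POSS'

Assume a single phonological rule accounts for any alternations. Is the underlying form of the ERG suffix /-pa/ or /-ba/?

The ERG suffix surfaces as [-ba] and [-pa], depending on the final segment of the stem.
The 1SG.POSS suffix, which begins with [b], is invariant after every stem; so [b] is not altered by any rule here.
The ERG suffix is therefore /-pa/ underlyingly, with post-nasal voicing: voiceless stops become voiced after a nasal.

/-pa/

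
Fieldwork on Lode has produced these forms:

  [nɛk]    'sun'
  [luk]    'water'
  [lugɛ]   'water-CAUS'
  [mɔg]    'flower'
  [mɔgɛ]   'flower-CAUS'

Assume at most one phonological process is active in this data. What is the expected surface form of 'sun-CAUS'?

The root 'water' surfaces as [luk] and [lugɛ], with a stem-final [k] ~ [g] alternation.
If /g/ were underlying and a rule turned it into [k] in isolation, 'flower' would also alternate; but it has [g] in both [mɔg] and [mɔgɛ].
The alternation reflects intervocalic voicing: voiceless stops become voiced between vowels. /k/ is underlying.
From [nɛk] the stem 'sun' is /nɛk/; between vowels this yields [nɛgɛ].

[nɛgɛ]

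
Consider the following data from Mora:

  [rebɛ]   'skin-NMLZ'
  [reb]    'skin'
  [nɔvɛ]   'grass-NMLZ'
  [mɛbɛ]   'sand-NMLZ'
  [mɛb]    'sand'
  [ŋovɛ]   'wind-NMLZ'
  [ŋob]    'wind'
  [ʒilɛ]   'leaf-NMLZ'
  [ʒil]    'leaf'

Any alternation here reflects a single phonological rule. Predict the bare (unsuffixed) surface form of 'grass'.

In [ŋovɛ] and [ŋob] the final segment of 'wind' alternates: [v] ~ [b].
If /b/ were underlying and a rule turned it into [v] before the NMLZ suffix, 'sand' would also alternate; but it has [b] in both [mɛbɛ] and [mɛb].
The underlying segment must be /v/; voiced fricatives become stops word-finally, yielding [b] there.
From [nɔvɛ] the stem 'grass' is /nɔv/; word-finally this yields [nɔb].

[nɔb]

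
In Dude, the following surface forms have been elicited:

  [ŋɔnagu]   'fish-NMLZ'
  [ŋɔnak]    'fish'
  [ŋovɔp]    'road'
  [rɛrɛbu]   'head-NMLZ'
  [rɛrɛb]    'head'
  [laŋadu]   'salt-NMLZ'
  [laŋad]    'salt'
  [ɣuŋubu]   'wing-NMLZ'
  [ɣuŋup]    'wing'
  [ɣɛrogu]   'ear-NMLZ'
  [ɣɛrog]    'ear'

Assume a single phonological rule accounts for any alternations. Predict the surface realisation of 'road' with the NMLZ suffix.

[ŋovɔbu]

'wing' shows [b] ~ [p] at the end of the stem ([ɣuŋubu] vs [ɣuŋup]).
But 'head' keeps [b] in both environments ([rɛrɛbu], [rɛrɛb]), so there is no rule changing /b/ to [p] in isolation.
The underlying segment must be /p/; voiceless stops become voiced between vowels, yielding [b] there.
From [ŋovɔp] the stem 'road' is /ŋovɔp/; between vowels this yields [ŋovɔbu].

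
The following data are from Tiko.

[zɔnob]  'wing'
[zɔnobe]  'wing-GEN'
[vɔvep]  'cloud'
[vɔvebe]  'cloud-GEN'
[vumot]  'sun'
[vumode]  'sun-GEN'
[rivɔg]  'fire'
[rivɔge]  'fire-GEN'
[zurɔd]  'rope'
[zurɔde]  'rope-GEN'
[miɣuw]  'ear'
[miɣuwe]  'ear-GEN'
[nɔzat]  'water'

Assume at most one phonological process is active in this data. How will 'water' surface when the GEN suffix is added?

[nɔzade]

The root 'sun' surfaces as [vumot] and [vumode], with a stem-final [t] ~ [d] alternation.
If /d/ were underlying and a rule turned it into [t] in isolation, 'rope' would also alternate; but it has [d] in both [zurɔd] and [zurɔde].
The alternation reflects intervocalic voicing: voiceless stops become voiced between vowels. /t/ is underlying.
From [nɔzat] the stem 'water' is /nɔzat/; between vowels this yields [nɔzade].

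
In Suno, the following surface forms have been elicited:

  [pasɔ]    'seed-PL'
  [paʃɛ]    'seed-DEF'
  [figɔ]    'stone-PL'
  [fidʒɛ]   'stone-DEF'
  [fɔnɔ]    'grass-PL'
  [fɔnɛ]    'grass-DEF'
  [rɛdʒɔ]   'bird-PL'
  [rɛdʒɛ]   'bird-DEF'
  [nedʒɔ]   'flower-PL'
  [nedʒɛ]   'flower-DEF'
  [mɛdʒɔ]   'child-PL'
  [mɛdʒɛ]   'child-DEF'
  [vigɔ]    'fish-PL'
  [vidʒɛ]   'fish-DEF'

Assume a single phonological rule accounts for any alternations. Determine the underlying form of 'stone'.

'stone' shows [g] ~ [dʒ] at the end of the stem ([figɔ] vs [fidʒɛ]).
The stem 'bird' ([rɛdʒɔ], [rɛdʒɛ]) shows [dʒ] unchanged in both environments, so [dʒ] cannot be basic with [g] derived before the PL suffix.
So /g/ is underlying, and a rule of palatalization before a front vowel — /g/ and /s/ become palato-alveolar [dʒ] and [ʃ] before a front vowel — gives [dʒ].
So 'stone' = /fig/.

/fig/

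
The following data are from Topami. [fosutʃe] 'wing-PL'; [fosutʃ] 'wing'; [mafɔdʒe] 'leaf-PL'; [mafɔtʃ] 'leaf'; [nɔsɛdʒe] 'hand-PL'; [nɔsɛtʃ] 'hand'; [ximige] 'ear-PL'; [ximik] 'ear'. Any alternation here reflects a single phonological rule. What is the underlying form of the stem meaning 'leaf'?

'leaf' shows [dʒ] ~ [tʃ] at the end of the stem ([mafɔdʒe] vs [mafɔtʃ]).
If /tʃ/ were underlying and a rule turned it into [dʒ] before the PL suffix, 'wing' would also alternate; but it has [tʃ] in both [fosutʃe] and [fosutʃ].
The alternation reflects word-final obstruent devoicing: voiced obstruents become voiceless word-finally. /dʒ/ is underlying.
The underlying form of 'leaf' is therefore /mafɔdʒ/.

/mafɔdʒ/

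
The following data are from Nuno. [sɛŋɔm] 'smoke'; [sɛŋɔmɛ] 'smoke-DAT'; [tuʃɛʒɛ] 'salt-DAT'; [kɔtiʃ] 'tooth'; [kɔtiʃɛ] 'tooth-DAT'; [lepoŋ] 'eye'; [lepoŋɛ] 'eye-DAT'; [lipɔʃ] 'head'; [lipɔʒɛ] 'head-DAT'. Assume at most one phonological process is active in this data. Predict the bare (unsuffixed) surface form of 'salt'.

[tuʃɛʃ]

The stem for 'head' ends in [ʃ] in [lipɔʃ] but [ʒ] in [lipɔʒɛ].
But 'tooth' keeps [ʃ] in both environments ([kɔtiʃ], [kɔtiʃɛ]), so there is no rule changing /ʃ/ to [ʒ] before the DAT suffix.
The alternation reflects word-final obstruent devoicing: voiced obstruents become voiceless word-finally. /ʒ/ is underlying.
From [tuʃɛʒɛ] the stem 'salt' is /tuʃɛʒ/; word-finally this yields [tuʃɛʃ].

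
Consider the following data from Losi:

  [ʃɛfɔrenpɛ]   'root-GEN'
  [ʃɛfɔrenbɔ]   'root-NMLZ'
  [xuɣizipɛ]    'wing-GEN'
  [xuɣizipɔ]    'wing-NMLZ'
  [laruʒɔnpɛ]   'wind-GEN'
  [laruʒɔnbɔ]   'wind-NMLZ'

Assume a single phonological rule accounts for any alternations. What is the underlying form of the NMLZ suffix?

The NMLZ morpheme has two allomorphs, [-bɔ] and [-pɔ].
By contrast the GEN suffix keeps its initial [p] throughout — that segment must be underlying.
The NMLZ suffix is therefore /-bɔ/ underlyingly, with post-vocalic devoicing: voiced stops become voiceless after a vowel.

/-bɔ/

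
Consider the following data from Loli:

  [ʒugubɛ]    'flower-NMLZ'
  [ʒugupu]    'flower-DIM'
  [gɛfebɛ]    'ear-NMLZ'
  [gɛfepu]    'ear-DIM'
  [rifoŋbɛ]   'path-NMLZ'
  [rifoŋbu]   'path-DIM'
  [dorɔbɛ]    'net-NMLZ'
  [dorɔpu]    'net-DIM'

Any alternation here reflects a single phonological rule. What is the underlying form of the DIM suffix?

The DIM morpheme has two allomorphs, [-bu] and [-pu].
The NMLZ suffix, which begins with [b], is invariant after every stem; so [b] is not altered by any rule here.
The DIM suffix is therefore /-pu/ underlyingly, with post-nasal voicing: voiceless stops become voiced after a nasal.

/-pu/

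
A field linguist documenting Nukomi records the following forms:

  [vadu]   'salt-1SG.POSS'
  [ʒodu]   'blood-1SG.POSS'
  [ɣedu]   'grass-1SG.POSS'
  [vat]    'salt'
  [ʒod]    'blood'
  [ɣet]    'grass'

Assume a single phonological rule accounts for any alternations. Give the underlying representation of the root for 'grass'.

/ɣet/

'grass' shows [t] ~ [d] at the end of the stem ([ɣet] vs [ɣedu]).
If /d/ were underlying and a rule turned it into [t] in isolation, 'blood' would also alternate; but it has [d] in both [ʒod] and [ʒodu].
Therefore /t/ is basic and [d] is derived by intervocalic voicing (voiceless stops become voiced between vowels).
Hence 'grass' is /ɣet/ underlyingly.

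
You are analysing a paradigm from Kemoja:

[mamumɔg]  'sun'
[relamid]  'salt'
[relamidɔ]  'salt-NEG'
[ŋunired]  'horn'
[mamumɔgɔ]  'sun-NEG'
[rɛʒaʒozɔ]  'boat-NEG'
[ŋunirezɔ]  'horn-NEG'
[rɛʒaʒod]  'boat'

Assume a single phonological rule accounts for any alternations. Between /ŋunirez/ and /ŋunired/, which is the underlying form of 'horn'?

The stem for 'horn' ends in [d] in [ŋunired] but [z] in [ŋunirezɔ].
But 'salt' keeps [d] in both environments ([relamid], [relamidɔ]), so there is no rule changing /d/ to [z] before the NEG suffix.
So /z/ is underlying, and a rule of word-final hardening — voiced fricatives become stops word-finally — gives [d].

/ŋunirez/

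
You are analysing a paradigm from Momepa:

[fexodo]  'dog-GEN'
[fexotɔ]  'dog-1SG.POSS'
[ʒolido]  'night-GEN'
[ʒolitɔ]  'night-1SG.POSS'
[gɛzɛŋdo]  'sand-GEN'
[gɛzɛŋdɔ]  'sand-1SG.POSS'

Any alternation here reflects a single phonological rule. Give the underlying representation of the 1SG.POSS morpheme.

The 1SG.POSS suffix surfaces as [-dɔ] and [-tɔ], depending on the final segment of the stem.
By contrast the GEN suffix keeps its initial [d] throughout — that segment must be underlying.
So the underlying form is /-tɔ/, and voiceless stops become voiced after a nasal.

/-tɔ/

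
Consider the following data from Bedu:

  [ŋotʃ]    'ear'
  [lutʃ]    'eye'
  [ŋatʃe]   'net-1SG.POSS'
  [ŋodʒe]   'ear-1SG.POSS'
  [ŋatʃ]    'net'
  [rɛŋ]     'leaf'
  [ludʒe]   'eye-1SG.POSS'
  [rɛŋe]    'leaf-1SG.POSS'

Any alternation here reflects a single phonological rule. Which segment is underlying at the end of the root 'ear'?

'ear' shows [dʒ] ~ [tʃ] at the end of the stem ([ŋodʒe] vs [ŋotʃ]).
But 'net' keeps [tʃ] in both environments ([ŋatʃe], [ŋatʃ]), so there is no rule changing /tʃ/ to [dʒ] before the 1SG.POSS suffix.
The alternation reflects word-final obstruent devoicing: voiced obstruents become voiceless word-finally. /dʒ/ is underlying.

/dʒ/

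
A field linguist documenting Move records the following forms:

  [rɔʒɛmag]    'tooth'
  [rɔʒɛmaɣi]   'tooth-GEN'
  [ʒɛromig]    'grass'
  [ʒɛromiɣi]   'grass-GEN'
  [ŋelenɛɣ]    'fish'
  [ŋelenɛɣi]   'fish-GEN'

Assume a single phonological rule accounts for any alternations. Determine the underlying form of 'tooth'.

'tooth' shows [g] ~ [ɣ] at the end of the stem ([rɔʒɛmag] vs [rɔʒɛmaɣi]).
The stem 'fish' ([ŋelenɛɣ], [ŋelenɛɣi]) shows [ɣ] unchanged in both environments, so [ɣ] cannot be basic with [g] derived in isolation.
The alternation reflects intervocalic spirantization: voiced stops become fricatives between vowels. /g/ is underlying.
So 'tooth' = /rɔʒɛmag/.

/rɔʒɛmag/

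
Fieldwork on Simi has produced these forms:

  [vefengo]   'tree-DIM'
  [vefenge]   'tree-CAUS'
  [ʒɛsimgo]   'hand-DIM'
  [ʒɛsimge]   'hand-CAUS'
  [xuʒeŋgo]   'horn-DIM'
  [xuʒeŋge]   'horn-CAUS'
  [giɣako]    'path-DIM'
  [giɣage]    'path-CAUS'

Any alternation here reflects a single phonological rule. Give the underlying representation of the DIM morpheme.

/-ko/

The DIM suffix surfaces as [-go] and [-ko], depending on the final segment of the stem.
The CAUS suffix, which begins with [g], is invariant after every stem; so [g] is not altered by any rule here.
So the underlying form is /-ko/, and voiceless stops become voiced after a nasal.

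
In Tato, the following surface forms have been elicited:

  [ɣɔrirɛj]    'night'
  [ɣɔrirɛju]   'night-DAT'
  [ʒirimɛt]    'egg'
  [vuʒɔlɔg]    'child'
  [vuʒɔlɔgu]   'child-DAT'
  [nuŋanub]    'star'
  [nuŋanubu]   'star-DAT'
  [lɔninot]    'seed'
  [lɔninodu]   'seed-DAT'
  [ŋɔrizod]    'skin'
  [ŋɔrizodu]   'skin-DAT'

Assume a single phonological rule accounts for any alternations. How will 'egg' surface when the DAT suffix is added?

In [lɔninot] and [lɔninodu] the final segment of 'seed' alternates: [t] ~ [d].
Compare 'skin', with invariant [d] in [ŋɔrizod] and [ŋɔrizodu]: an analysis with underlying /d/ and a rule producing [t] in isolation would wrongly predict alternation here too.
The alternation reflects intervocalic voicing: voiceless stops become voiced between vowels. /t/ is underlying.
The one attested form of 'egg', [ʒirimɛt], shows underlying /ʒirimɛt/. Applying the same rule between vowels gives [ʒirimɛdu].

[ʒirimɛdu]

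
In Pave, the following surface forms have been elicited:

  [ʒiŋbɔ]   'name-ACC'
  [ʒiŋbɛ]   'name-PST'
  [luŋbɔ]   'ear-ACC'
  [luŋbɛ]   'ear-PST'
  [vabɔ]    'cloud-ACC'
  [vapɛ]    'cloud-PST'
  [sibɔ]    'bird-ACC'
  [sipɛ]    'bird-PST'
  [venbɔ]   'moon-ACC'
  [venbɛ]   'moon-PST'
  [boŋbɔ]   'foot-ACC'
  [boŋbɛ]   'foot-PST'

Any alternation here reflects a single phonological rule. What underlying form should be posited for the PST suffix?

The PST morpheme has two allomorphs, [-bɛ] and [-pɛ].
By contrast the ACC suffix keeps its initial [b] throughout — that segment must be underlying.
The PST suffix is therefore /-pɛ/ underlyingly, with post-nasal voicing: voiceless stops become voiced after a nasal.

/-pɛ/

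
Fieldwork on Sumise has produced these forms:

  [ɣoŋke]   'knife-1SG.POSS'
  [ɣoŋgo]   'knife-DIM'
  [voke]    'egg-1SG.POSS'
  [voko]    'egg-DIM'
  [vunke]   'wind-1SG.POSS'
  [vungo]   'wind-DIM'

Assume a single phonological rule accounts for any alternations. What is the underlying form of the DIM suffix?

/-go/

The DIM suffix surfaces as [-go] and [-ko], depending on the final segment of the stem.
By contrast the 1SG.POSS suffix keeps its initial [k] throughout — that segment must be underlying.
The DIM suffix is therefore /-go/ underlyingly, with post-vocalic devoicing: voiced stops become voiceless after a vowel.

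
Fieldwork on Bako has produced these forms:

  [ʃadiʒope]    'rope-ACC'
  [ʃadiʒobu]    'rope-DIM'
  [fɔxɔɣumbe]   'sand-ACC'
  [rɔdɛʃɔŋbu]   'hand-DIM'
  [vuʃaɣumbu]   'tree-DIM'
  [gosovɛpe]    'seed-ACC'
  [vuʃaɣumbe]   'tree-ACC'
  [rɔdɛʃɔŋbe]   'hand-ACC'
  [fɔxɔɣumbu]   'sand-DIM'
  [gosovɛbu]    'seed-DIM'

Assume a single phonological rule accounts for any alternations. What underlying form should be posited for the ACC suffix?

/-pe/

The ACC morpheme has two allomorphs, [-be] and [-pe].
By contrast the DIM suffix keeps its initial [b] throughout — that segment must be underlying.
So the underlying form is /-pe/, and voiceless stops become voiced after a nasal.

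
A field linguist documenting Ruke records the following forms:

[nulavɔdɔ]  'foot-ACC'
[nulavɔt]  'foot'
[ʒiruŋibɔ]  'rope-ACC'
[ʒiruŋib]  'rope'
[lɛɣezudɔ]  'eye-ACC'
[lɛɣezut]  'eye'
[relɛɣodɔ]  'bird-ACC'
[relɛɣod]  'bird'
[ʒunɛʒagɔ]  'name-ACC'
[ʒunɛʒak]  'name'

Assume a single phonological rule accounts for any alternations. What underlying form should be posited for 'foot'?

/nulavɔt/

The root 'foot' surfaces as [nulavɔdɔ] and [nulavɔt], with a stem-final [d] ~ [t] alternation.
But 'bird' keeps [d] in both environments ([relɛɣodɔ], [relɛɣod]), so there is no rule changing /d/ to [t] in isolation.
The underlying segment must be /t/; voiceless stops become voiced between vowels, yielding [d] there.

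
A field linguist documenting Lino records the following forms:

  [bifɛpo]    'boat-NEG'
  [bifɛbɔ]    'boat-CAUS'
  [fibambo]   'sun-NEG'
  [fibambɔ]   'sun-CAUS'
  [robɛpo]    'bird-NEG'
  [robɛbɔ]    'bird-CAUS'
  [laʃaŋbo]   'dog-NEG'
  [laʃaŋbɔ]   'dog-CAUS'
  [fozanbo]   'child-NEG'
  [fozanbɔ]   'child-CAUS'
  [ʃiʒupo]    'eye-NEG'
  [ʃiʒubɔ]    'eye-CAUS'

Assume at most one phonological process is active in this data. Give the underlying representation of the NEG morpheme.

The NEG morpheme has two allomorphs, [-bo] and [-po].
The CAUS suffix, which begins with [b], is invariant after every stem; so [b] is not altered by any rule here.
The NEG suffix is therefore /-po/ underlyingly, with post-nasal voicing: voiceless stops become voiced after a nasal.

/-po/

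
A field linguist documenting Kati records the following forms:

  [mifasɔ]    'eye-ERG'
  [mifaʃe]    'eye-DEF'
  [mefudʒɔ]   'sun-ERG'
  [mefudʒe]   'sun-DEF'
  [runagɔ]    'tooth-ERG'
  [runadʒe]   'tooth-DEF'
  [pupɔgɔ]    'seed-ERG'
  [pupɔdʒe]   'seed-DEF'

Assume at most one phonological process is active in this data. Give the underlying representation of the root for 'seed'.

The root 'seed' surfaces as [pupɔgɔ] and [pupɔdʒe], with a stem-final [g] ~ [dʒ] alternation.
The stem 'sun' ([mefudʒɔ], [mefudʒe]) shows [dʒ] unchanged in both environments, so [dʒ] cannot be basic with [g] derived before the ERG suffix.
The alternation reflects palatalization before a front vowel: /g/ and /s/ become palato-alveolar [dʒ] and [ʃ] before a front vowel. /g/ is underlying.

/pupɔg/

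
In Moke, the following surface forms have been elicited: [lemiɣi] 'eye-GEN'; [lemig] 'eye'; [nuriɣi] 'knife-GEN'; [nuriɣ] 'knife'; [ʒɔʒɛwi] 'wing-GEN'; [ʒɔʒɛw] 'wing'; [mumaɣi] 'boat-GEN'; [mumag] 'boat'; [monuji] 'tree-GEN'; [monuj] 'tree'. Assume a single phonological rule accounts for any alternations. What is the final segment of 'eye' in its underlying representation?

In [lemiɣi] and [lemig] the final segment of 'eye' alternates: [ɣ] ~ [g].
If /ɣ/ were underlying and a rule turned it into [g] in isolation, 'knife' would also alternate; but it has [ɣ] in both [nuriɣi] and [nuriɣ].
So /g/ is underlying, and a rule of intervocalic spirantization — voiced stops become fricatives between vowels — gives [ɣ].

/g/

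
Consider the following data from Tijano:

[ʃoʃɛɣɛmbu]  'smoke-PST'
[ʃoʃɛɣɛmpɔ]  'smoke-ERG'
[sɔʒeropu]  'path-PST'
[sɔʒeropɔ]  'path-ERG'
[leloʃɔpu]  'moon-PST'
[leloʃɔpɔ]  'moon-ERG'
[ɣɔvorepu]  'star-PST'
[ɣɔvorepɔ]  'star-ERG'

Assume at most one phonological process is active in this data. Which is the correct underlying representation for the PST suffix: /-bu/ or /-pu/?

/-bu/

The PST morpheme has two allomorphs, [-bu] and [-pu].
The ERG suffix, which begins with [p], is invariant after every stem; so [p] is not altered by any rule here.
The PST suffix is therefore /-bu/ underlyingly, with post-vocalic devoicing: voiced stops become voiceless after a vowel.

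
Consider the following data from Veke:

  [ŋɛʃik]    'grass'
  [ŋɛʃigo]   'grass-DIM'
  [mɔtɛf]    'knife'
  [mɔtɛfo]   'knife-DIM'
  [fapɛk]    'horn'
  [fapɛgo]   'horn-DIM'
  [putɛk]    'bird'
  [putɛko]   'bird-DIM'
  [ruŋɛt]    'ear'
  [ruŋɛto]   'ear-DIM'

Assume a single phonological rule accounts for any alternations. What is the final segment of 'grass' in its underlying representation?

/g/

'grass' shows [k] ~ [g] at the end of the stem ([ŋɛʃik] vs [ŋɛʃigo]).
If /k/ were underlying and a rule turned it into [g] before the DIM suffix, 'bird' would also alternate; but it has [k] in both [putɛk] and [putɛko].
Therefore /g/ is basic and [k] is derived by word-final obstruent devoicing (voiced obstruents become voiceless word-finally).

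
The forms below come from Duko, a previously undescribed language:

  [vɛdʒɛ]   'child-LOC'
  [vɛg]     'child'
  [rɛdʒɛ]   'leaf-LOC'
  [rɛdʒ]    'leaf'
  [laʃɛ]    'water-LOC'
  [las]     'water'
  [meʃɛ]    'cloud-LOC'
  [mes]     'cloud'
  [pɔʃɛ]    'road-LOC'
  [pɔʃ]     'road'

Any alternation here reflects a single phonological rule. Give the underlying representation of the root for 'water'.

'water' shows [ʃ] ~ [s] at the end of the stem ([laʃɛ] vs [las]).
But 'road' keeps [ʃ] in both environments ([pɔʃɛ], [pɔʃ]), so there is no rule changing /ʃ/ to [s] in isolation.
The underlying segment must be /s/; /g/ and /s/ become palato-alveolar [dʒ] and [ʃ] before a front vowel, yielding [ʃ] there.
Hence 'water' is /las/ underlyingly.

/las/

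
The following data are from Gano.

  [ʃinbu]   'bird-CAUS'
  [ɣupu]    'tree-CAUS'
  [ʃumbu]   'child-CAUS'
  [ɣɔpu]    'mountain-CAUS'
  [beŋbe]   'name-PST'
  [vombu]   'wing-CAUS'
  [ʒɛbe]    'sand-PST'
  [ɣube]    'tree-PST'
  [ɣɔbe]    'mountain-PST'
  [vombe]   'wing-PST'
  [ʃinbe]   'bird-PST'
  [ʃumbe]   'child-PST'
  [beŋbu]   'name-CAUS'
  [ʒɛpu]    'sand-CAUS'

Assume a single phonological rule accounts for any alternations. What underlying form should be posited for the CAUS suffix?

The CAUS morpheme has two allomorphs, [-bu] and [-pu].
By contrast the PST suffix keeps its initial [b] throughout — that segment must be underlying.
So the underlying form is /-pu/, and voiceless stops become voiced after a nasal.

/-pu/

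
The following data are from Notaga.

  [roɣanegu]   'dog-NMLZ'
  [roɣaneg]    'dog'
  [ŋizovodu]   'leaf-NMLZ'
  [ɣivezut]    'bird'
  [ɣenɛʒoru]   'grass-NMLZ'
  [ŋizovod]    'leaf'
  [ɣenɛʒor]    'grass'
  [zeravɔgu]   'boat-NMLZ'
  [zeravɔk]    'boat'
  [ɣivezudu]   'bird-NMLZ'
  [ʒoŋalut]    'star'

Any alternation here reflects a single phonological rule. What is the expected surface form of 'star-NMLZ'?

[ʒoŋaludu]

The stem for 'bird' ends in [d] in [ɣivezudu] but [t] in [ɣivezut].
But 'leaf' keeps [d] in both environments ([ŋizovodu], [ŋizovod]), so there is no rule changing /d/ to [t] in isolation.
So /t/ is underlying, and a rule of intervocalic voicing — voiceless stops become voiced between vowels — gives [d].
The one attested form of 'star', [ʒoŋalut], shows underlying /ʒoŋalut/. Applying the same rule between vowels gives [ʒoŋaludu].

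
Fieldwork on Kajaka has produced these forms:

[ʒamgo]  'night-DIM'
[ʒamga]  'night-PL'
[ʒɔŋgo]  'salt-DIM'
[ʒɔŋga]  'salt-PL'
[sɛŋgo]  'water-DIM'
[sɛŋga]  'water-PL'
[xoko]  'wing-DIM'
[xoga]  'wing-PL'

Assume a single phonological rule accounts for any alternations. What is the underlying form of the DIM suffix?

/-ko/

The DIM suffix surfaces as [-go] and [-ko], depending on the final segment of the stem.
The PL suffix, which begins with [g], is invariant after every stem; so [g] is not altered by any rule here.
So the underlying form is /-ko/, and voiceless stops become voiced after a nasal.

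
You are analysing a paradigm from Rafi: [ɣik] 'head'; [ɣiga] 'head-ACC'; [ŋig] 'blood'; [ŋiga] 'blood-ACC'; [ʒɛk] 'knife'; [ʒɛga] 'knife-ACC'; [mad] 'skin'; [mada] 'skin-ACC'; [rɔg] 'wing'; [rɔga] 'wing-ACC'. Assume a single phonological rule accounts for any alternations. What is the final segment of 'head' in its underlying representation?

/k/

The stem for 'head' ends in [k] in [ɣik] but [g] in [ɣiga].
If /g/ were underlying and a rule turned it into [k] in isolation, 'wing' would also alternate; but it has [g] in both [rɔg] and [rɔga].
The underlying segment must be /k/; voiceless stops become voiced between vowels, yielding [g] there.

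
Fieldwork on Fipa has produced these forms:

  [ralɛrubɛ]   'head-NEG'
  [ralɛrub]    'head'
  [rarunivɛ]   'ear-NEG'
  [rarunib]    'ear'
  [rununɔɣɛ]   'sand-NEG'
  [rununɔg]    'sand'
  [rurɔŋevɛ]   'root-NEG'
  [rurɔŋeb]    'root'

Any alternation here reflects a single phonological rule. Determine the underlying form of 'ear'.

In [rarunivɛ] and [rarunib] the final segment of 'ear' alternates: [v] ~ [b].
The stem 'head' ([ralɛrubɛ], [ralɛrub]) shows [b] unchanged in both environments, so [b] cannot be basic with [v] derived before the NEG suffix.
The alternation reflects word-final hardening: voiced fricatives become stops word-finally. /v/ is underlying.
So 'ear' = /raruniv/.

/raruniv/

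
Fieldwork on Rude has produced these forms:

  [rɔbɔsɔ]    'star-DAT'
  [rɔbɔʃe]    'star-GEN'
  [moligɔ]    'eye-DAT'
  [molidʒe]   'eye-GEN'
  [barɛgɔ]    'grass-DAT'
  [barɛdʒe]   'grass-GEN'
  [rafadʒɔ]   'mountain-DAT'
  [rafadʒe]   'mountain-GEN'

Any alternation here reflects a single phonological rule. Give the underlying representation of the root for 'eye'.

'eye' shows [g] ~ [dʒ] at the end of the stem ([moligɔ] vs [molidʒe]).
If /dʒ/ were underlying and a rule turned it into [g] before the DAT suffix, 'mountain' would also alternate; but it has [dʒ] in both [rafadʒɔ] and [rafadʒe].
The alternation reflects palatalization before a front vowel: /g/ and /s/ become palato-alveolar [dʒ] and [ʃ] before a front vowel. /g/ is underlying.

/molig/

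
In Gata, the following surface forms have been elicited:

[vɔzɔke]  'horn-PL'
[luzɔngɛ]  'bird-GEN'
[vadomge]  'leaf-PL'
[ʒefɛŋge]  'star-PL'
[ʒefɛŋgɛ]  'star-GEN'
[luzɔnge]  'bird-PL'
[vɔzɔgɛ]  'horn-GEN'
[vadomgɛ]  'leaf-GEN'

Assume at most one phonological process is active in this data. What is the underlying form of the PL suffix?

/-ke/

The PL suffix surfaces as [-ge] and [-ke], depending on the final segment of the stem.
By contrast the GEN suffix keeps its initial [g] throughout — that segment must be underlying.
The PL suffix is therefore /-ke/ underlyingly, with post-nasal voicing: voiceless stops become voiced after a nasal.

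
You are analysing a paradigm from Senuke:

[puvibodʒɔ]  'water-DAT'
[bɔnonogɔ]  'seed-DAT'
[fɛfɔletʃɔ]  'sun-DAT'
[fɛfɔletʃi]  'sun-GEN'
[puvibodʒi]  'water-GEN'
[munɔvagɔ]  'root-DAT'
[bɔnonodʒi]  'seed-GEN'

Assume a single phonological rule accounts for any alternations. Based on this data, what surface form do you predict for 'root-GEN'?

[munɔvadʒi]

In [bɔnonogɔ] and [bɔnonodʒi] the final segment of 'seed' alternates: [g] ~ [dʒ].
But 'water' keeps [dʒ] in both environments ([puvibodʒɔ], [puvibodʒi]), so there is no rule changing /dʒ/ to [g] before the DAT suffix.
So /g/ is underlying, and a rule of palatalization before a front vowel — /g/ becomes palato-alveolar [dʒ] before a front vowel — gives [dʒ].
From [munɔvagɔ] the stem 'root' is /munɔvag/; before a front vowel this yields [munɔvadʒi].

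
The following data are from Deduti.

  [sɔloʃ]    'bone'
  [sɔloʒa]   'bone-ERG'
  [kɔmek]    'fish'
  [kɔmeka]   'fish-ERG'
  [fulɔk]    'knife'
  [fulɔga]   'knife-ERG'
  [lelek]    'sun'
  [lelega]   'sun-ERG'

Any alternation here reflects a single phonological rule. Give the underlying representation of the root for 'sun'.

The stem for 'sun' ends in [k] in [lelek] but [g] in [lelega].
But 'fish' keeps [k] in both environments ([kɔmek], [kɔmeka]), so there is no rule changing /k/ to [g] before the ERG suffix.
Therefore /g/ is basic and [k] is derived by word-final obstruent devoicing (voiced obstruents become voiceless word-finally).
So 'sun' = /leleg/.

/leleg/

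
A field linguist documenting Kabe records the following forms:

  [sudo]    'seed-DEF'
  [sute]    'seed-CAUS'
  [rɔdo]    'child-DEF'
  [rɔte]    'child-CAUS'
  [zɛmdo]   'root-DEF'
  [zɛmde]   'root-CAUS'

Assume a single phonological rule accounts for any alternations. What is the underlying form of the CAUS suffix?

The CAUS morpheme has two allomorphs, [-de] and [-te].
By contrast the DEF suffix keeps its initial [d] throughout — that segment must be underlying.
So the underlying form is /-te/, and voiceless stops become voiced after a nasal.

/-te/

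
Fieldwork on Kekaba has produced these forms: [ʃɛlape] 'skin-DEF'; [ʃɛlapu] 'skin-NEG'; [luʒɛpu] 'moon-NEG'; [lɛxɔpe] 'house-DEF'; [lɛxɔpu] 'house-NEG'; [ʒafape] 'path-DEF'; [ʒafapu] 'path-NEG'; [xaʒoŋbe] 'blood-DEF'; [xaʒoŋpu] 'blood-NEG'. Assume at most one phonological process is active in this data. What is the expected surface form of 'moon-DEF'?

[luʒɛpe]

The DEF morpheme has two allomorphs, [-be] and [-pe].
By contrast the NEG suffix keeps its initial [p] throughout — that segment must be underlying.
The DEF suffix is therefore /-be/ underlyingly, with post-vocalic devoicing: voiced stops become voiceless after a vowel.
After 'moon', which ends in a vowel, the suffix surfaces as [-pe], giving [luʒɛpe].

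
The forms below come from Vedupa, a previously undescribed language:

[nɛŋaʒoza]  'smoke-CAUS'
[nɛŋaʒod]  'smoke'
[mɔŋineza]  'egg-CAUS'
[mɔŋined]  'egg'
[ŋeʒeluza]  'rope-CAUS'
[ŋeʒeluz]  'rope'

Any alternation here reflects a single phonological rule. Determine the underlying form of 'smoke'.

/nɛŋaʒod/

'smoke' shows [z] ~ [d] at the end of the stem ([nɛŋaʒoza] vs [nɛŋaʒod]).
But 'rope' keeps [z] in both environments ([ŋeʒeluza], [ŋeʒeluz]), so there is no rule changing /z/ to [d] in isolation.
So /d/ is underlying, and a rule of intervocalic spirantization — voiced stops become fricatives between vowels — gives [z].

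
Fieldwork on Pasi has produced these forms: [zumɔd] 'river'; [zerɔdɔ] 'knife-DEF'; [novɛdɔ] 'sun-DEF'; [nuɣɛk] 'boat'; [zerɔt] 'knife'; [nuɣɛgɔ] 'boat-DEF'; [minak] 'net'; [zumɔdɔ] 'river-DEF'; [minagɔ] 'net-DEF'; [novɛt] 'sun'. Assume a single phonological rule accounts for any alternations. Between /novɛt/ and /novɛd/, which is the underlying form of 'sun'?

The stem for 'sun' ends in [d] in [novɛdɔ] but [t] in [novɛt].
If /d/ were underlying and a rule turned it into [t] in isolation, 'river' would also alternate; but it has [d] in both [zumɔdɔ] and [zumɔd].
The alternation reflects intervocalic voicing: voiceless stops become voiced between vowels. /t/ is underlying.

/novɛt/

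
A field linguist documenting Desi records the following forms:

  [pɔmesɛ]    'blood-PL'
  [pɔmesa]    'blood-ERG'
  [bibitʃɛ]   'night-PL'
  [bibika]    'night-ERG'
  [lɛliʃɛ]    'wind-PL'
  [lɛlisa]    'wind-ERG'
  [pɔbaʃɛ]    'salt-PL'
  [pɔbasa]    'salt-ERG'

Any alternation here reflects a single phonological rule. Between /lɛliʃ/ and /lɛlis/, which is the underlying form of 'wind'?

/lɛliʃ/

In [lɛliʃɛ] and [lɛlisa] the final segment of 'wind' alternates: [ʃ] ~ [s].
But 'blood' keeps [s] in both environments ([pɔmesɛ], [pɔmesa]), so there is no rule changing /s/ to [ʃ] before the PL suffix.
The alternation reflects depalatalization: palato-alveolar /tʃ/ and /ʃ/ become [k] and [s] when no front vowel follows. /ʃ/ is underlying.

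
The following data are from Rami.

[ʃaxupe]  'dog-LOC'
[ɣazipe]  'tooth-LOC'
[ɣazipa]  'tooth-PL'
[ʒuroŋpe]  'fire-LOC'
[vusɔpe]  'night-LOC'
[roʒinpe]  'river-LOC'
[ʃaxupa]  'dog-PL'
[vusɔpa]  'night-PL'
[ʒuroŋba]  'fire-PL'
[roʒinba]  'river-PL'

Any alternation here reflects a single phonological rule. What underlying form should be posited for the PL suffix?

/-ba/

The PL suffix surfaces as [-ba] and [-pa], depending on the final segment of the stem.
The LOC suffix, which begins with [p], is invariant after every stem; so [p] is not altered by any rule here.
The PL suffix is therefore /-ba/ underlyingly, with post-vocalic devoicing: voiced stops become voiceless after a vowel.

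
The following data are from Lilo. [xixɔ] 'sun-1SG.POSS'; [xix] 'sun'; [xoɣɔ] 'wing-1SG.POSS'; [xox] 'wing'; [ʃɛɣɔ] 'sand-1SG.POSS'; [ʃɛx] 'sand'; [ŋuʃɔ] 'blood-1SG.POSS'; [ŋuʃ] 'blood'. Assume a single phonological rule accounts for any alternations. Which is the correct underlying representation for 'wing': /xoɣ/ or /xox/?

In [xoɣɔ] and [xox] the final segment of 'wing' alternates: [ɣ] ~ [x].
The stem 'sun' ([xixɔ], [xix]) shows [x] unchanged in both environments, so [x] cannot be basic with [ɣ] derived before the 1SG.POSS suffix.
The alternation reflects word-final obstruent devoicing: voiced obstruents become voiceless word-finally. /ɣ/ is underlying.

/xoɣ/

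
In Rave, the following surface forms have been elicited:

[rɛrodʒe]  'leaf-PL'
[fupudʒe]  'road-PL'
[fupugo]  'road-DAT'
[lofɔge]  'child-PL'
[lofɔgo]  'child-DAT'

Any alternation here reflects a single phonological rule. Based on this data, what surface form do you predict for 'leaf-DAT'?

[rɛrogo]

In [fupudʒe] and [fupugo] the final segment of 'road' alternates: [dʒ] ~ [g].
But 'child' keeps [g] in both environments ([lofɔge], [lofɔgo]), so there is no rule changing /g/ to [dʒ] before the PL suffix.
The alternation reflects depalatalization: palato-alveolar /dʒ/ becomes [g] when no front vowel follows. /dʒ/ is underlying.
The one attested form of 'leaf', [rɛrodʒe], shows underlying /rɛrodʒ/. Applying the same rule when no front vowel follows gives [rɛrogo].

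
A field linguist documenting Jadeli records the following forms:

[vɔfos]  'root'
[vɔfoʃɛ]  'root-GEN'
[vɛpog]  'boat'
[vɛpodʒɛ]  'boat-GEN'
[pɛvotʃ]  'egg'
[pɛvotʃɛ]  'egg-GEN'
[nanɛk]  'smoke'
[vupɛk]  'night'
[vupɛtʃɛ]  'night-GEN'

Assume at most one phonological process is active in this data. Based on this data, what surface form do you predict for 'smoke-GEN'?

The stem for 'night' ends in [k] in [vupɛk] but [tʃ] in [vupɛtʃɛ].
But 'egg' keeps [tʃ] in both environments ([pɛvotʃ], [pɛvotʃɛ]), so there is no rule changing /tʃ/ to [k] in isolation.
The underlying segment must be /k/; /k/, /g/ and /s/ become palato-alveolar [tʃ], [dʒ] and [ʃ] before a front vowel, yielding [tʃ] there.
The one attested form of 'smoke', [nanɛk], shows underlying /nanɛk/. Applying the same rule before a front vowel gives [nanɛtʃɛ].

[nanɛtʃɛ]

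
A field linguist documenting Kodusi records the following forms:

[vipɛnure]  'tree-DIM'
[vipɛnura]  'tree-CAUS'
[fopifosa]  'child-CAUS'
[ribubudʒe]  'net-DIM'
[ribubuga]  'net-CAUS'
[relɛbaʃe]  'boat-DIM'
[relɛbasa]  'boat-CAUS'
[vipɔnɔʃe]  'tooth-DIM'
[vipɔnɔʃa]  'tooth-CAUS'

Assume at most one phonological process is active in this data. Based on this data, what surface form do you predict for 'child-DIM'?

[fopifoʃe]

The stem for 'boat' ends in [ʃ] in [relɛbaʃe] but [s] in [relɛbasa].
If /ʃ/ were underlying and a rule turned it into [s] before the CAUS suffix, 'tooth' would also alternate; but it has [ʃ] in both [vipɔnɔʃe] and [vipɔnɔʃa].
The alternation reflects palatalization before a front vowel: /g/ and /s/ become palato-alveolar [dʒ] and [ʃ] before a front vowel. /s/ is underlying.
The one attested form of 'child', [fopifosa], shows underlying /fopifos/. Applying the same rule before a front vowel gives [fopifoʃe].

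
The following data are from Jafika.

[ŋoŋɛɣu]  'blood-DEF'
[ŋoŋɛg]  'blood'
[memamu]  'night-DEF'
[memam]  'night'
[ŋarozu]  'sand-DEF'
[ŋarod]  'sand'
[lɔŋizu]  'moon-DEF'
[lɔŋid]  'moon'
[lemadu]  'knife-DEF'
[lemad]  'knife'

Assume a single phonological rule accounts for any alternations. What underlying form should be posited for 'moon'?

The stem for 'moon' ends in [z] in [lɔŋizu] but [d] in [lɔŋid].
The stem 'knife' ([lemadu], [lemad]) shows [d] unchanged in both environments, so [d] cannot be basic with [z] derived before the DEF suffix.
So /z/ is underlying, and a rule of word-final hardening — voiced fricatives become stops word-finally — gives [d].
The underlying form of 'moon' is therefore /lɔŋiz/.

/lɔŋiz/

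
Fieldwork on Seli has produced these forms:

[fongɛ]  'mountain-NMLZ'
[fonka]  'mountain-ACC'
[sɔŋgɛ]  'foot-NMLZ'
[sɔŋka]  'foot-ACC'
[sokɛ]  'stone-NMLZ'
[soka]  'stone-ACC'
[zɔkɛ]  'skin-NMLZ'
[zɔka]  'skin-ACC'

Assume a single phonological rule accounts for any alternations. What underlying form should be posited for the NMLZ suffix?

/-gɛ/

The NMLZ morpheme has two allomorphs, [-gɛ] and [-kɛ].
By contrast the ACC suffix keeps its initial [k] throughout — that segment must be underlying.
The NMLZ suffix is therefore /-gɛ/ underlyingly, with post-vocalic devoicing: voiced stops become voiceless after a vowel.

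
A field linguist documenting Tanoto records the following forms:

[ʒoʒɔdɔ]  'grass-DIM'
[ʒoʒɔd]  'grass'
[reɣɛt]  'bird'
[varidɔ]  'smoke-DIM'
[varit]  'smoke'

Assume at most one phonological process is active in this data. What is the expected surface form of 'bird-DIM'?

[reɣɛdɔ]

In [varidɔ] and [varit] the final segment of 'smoke' alternates: [d] ~ [t].
The stem 'grass' ([ʒoʒɔdɔ], [ʒoʒɔd]) shows [d] unchanged in both environments, so [d] cannot be basic with [t] derived in isolation.
The alternation reflects intervocalic voicing: voiceless stops become voiced between vowels. /t/ is underlying.
From [reɣɛt] the stem 'bird' is /reɣɛt/; between vowels this yields [reɣɛdɔ].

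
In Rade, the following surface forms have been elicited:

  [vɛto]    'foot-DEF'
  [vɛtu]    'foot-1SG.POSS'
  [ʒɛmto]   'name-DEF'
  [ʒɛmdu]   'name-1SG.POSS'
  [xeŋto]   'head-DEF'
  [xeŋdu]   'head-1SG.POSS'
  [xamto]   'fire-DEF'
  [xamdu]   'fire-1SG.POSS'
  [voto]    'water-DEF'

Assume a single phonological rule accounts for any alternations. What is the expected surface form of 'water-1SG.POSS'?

The 1SG.POSS suffix surfaces as [-du] and [-tu], depending on the final segment of the stem.
By contrast the DEF suffix keeps its initial [t] throughout — that segment must be underlying.
So the underlying form is /-du/, and voiced stops become voiceless after a vowel.
After 'water', which ends in a vowel, the suffix surfaces as [-tu], giving [votu].

[votu]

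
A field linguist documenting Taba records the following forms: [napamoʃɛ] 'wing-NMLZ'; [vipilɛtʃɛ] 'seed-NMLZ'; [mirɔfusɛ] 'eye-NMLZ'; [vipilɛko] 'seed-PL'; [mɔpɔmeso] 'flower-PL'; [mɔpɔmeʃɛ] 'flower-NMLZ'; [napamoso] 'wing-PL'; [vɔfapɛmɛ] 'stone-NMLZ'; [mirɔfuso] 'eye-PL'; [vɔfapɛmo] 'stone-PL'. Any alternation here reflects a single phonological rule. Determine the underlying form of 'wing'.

/napamoʃ/

The stem for 'wing' ends in [s] in [napamoso] but [ʃ] in [napamoʃɛ].
The stem 'eye' ([mirɔfuso], [mirɔfusɛ]) shows [s] unchanged in both environments, so [s] cannot be basic with [ʃ] derived before the NMLZ suffix.
The underlying segment must be /ʃ/; palato-alveolar /tʃ/ and /ʃ/ become [k] and [s] when no front vowel follows, yielding [s] there.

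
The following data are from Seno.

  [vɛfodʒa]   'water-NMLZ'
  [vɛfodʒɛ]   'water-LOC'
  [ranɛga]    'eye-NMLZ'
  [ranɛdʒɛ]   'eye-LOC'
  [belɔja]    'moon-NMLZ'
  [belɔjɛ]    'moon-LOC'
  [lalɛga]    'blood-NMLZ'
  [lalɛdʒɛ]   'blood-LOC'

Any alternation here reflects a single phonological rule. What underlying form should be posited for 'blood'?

/lalɛg/

The stem for 'blood' ends in [g] in [lalɛga] but [dʒ] in [lalɛdʒɛ].
Compare 'water', with invariant [dʒ] in [vɛfodʒa] and [vɛfodʒɛ]: an analysis with underlying /dʒ/ and a rule producing [g] before the NMLZ suffix would wrongly predict alternation here too.
Therefore /g/ is basic and [dʒ] is derived by palatalization before a front vowel (/g/ becomes palato-alveolar [dʒ] before a front vowel).
The underlying form of 'blood' is therefore /lalɛg/.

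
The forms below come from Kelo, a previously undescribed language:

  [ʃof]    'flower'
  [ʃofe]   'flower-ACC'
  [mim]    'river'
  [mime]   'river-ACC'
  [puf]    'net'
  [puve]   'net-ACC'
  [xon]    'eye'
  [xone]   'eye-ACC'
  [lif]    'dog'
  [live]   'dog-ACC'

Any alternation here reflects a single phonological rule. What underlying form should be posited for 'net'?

The root 'net' surfaces as [puf] and [puve], with a stem-final [f] ~ [v] alternation.
But 'flower' keeps [f] in both environments ([ʃof], [ʃofe]), so there is no rule changing /f/ to [v] before the ACC suffix.
So /v/ is underlying, and a rule of word-final obstruent devoicing — voiced obstruents become voiceless word-finally — gives [f].
The underlying form of 'net' is therefore /puv/.

/puv/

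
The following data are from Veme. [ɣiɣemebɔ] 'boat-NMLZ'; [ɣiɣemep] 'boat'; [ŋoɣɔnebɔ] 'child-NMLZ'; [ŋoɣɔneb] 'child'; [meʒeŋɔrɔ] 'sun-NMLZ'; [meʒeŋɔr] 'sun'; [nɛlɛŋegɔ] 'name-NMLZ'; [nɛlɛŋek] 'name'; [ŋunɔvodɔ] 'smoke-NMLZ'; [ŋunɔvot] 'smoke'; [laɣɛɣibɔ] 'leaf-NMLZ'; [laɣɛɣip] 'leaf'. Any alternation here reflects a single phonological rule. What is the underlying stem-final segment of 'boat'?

/p/

In [ɣiɣemebɔ] and [ɣiɣemep] the final segment of 'boat' alternates: [b] ~ [p].
Compare 'child', with invariant [b] in [ŋoɣɔnebɔ] and [ŋoɣɔneb]: an analysis with underlying /b/ and a rule producing [p] in isolation would wrongly predict alternation here too.
The alternation reflects intervocalic voicing: voiceless stops become voiced between vowels. /p/ is underlying.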